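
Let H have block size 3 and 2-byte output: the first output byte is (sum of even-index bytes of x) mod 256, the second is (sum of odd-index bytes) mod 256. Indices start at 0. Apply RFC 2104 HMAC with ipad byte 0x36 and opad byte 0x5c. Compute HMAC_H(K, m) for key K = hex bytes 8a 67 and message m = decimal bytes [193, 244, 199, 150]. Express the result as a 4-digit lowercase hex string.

Key hex bytes 8a 67 is 2 bytes ≤ B = 3; zero-pad to 3 bytes: K' = 8a 67 00.
K' ⊕ ipad = bc 51 36.  K' ⊕ opad = d6 3b 5c.
Inner input = (K'⊕ipad) ∥ m = bc 51 36 ∥ c1 f4 c7 96.
Inner hash: even-index sum = 636 mod 256 = 124; odd-index sum = 473 mod 256 = 217 → 7c d9.
Outer input = (K'⊕opad) ∥ inner = d6 3b 5c ∥ 7c d9.
Outer hash (tag): even-index sum = 523 mod 256 = 11; odd-index sum = 183 mod 256 = 183 → 0b b7.

0bb7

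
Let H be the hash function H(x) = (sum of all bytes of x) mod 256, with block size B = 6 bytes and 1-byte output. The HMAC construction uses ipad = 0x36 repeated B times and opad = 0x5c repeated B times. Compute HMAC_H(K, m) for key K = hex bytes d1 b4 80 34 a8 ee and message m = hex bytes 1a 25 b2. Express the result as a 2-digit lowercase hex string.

Key hex bytes d1 b4 80 34 a8 ee is exactly B = 6 bytes: K' = d1 b4 80 34 a8 ee.
K' ⊕ ipad = e7 82 b6 02 9e d8.  K' ⊕ opad = 8d e8 dc 68 f4 b2.
Inner input = (K'⊕ipad) ∥ m = e7 82 b6 02 9e d8 ∥ 1a 25 b2.
Inner hash: sum = 231+130+182+2+158+216+26+37+178 = 1160; mod 256 = 136 → 88.
Outer input = (K'⊕opad) ∥ inner = 8d e8 dc 68 f4 b2 ∥ 88.
Outer hash (tag): sum = 141+232+220+104+244+178+136 = 1255; mod 256 = 231 → e7.

e7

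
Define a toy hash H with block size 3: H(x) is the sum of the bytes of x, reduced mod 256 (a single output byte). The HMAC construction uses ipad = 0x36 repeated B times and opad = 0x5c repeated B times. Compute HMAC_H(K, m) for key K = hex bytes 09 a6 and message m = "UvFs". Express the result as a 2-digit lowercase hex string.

Key hex bytes 09 a6 is 2 bytes ≤ B = 3; zero-pad to 3 bytes: K' = 09 a6 00.
K' ⊕ ipad = 3f 90 36.  K' ⊕ opad = 55 fa 5c.
Inner input = (K'⊕ipad) ∥ m = 3f 90 36 ∥ 55 76 46 73.
Inner hash: sum = 63+144+54+85+118+70+115 = 649; mod 256 = 137 → 89.
Outer input = (K'⊕opad) ∥ inner = 55 fa 5c ∥ 89.
Outer hash (tag): sum = 85+250+92+137 = 564; mod 256 = 52 → 34.

34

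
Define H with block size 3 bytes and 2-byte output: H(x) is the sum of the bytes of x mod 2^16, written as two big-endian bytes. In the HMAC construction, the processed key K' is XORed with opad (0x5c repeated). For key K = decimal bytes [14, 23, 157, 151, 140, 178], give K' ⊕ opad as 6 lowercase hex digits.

5ecb5c

Key decimal bytes [14, 23, 157, 151, 140, 178] = 0e 17 9d 97 8c b2 is 6 bytes > B = 3, so hash it first: H(key) = 02 97, then zero-pad to 3 bytes: K' = 02 97 00.
XOR each byte with 0x5c: 02⊕5c=5e, 97⊕5c=cb, 00⊕5c=5c.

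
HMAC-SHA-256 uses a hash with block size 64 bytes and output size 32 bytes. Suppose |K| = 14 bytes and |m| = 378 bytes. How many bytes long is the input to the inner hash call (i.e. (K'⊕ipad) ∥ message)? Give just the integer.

Key is 14 ≤ 64 bytes, zero-padded: |K'| = 64.
Inner input = (K'⊕ipad) ∥ m → 64 + 378 = 442 bytes.

442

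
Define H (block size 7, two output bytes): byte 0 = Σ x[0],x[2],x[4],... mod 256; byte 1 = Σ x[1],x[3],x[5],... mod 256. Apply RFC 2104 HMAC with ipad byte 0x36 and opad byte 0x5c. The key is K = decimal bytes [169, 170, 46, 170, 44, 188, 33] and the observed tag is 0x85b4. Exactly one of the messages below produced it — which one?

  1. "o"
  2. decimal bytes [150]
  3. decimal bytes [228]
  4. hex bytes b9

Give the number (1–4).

Key decimal bytes [169, 170, 46, 170, 44, 188, 33] = a9 aa 2e aa 2c bc 21 is exactly B = 7 bytes: K' = a9 aa 2e aa 2c bc 21.
K' ⊕ ipad = 9f 9c 18 9c 1a 8a 17; K' ⊕ opad = f5 f6 72 f6 70 e0 7d.
m1: inner = H(9f 9c 18 9c 1a 8a 17 6f) = e8 31; tag = H(f5 f6 72 f6 70 e0 7d e8 31) = 85b4 ← matches
m2: inner = H(9f 9c 18 9c 1a 8a 17 96) = e8 58; tag = H(f5 f6 72 f6 70 e0 7d e8 58) = acb4
m3: inner = H(9f 9c 18 9c 1a 8a 17 e4) = e8 a6; tag = H(f5 f6 72 f6 70 e0 7d e8 a6) = fab4
m4: inner = H(9f 9c 18 9c 1a 8a 17 b9) = e8 7b; tag = H(f5 f6 72 f6 70 e0 7d e8 7b) = cfb4

1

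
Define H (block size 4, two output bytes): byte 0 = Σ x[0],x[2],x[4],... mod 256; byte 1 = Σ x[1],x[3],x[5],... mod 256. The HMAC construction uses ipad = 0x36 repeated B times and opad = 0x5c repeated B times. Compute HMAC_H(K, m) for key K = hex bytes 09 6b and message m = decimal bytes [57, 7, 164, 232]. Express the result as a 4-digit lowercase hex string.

Key hex bytes 09 6b is 2 bytes ≤ B = 4; zero-pad to 4 bytes: K' = 09 6b 00 00.
K' ⊕ ipad = 3f 5d 36 36.  K' ⊕ opad = 55 37 5c 5c.
Inner input = (K'⊕ipad) ∥ m = 3f 5d 36 36 ∥ 39 07 a4 e8.
Inner hash: even-index sum = 338 mod 256 = 82; odd-index sum = 386 mod 256 = 130 → 52 82.
Outer input = (K'⊕opad) ∥ inner = 55 37 5c 5c ∥ 52 82.
Outer hash (tag): even-index sum = 259 mod 256 = 3; odd-index sum = 277 mod 256 = 21 → 03 15.

0315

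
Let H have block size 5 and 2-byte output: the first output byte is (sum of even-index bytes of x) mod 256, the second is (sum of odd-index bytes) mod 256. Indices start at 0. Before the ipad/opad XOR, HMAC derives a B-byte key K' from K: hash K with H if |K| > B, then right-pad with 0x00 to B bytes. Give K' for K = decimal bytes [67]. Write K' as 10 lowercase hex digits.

Key decimal bytes [67] = 43 is 1 byte ≤ B = 5; zero-pad to 5 bytes: K' = 43 00 00 00 00.

4300000000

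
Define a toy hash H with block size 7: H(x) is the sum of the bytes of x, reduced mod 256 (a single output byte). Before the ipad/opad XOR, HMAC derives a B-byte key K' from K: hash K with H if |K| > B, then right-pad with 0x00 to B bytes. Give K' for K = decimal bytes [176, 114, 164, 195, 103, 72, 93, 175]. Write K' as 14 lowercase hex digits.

|K| = 8 > B = 7, so first hash the key.
H(K): sum = 176+114+164+195+103+72+93+175 = 1092; mod 256 = 68 → 44.
Zero-pad H(K) = 44 to 7 bytes: K' = 44 00 00 00 00 00 00.

44000000000000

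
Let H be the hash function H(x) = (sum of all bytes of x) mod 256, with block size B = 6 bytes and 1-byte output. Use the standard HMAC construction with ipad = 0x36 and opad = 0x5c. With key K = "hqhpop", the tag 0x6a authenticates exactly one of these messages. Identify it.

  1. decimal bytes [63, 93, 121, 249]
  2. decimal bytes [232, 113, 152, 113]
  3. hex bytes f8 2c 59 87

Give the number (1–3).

2

Key "hqhpop" = 68 71 68 70 6f 70 is exactly B = 6 bytes: K' = 68 71 68 70 6f 70.
K' ⊕ ipad = 5e 47 5e 46 59 46; K' ⊕ opad = 34 2d 34 2c 33 2c.
m1: inner = H(5e 47 5e 46 59 46 3f 5d 79 f9) = f6; tag = H(34 2d 34 2c 33 2c f6) = 16
m2: inner = H(5e 47 5e 46 59 46 e8 71 98 71) = 4a; tag = H(34 2d 34 2c 33 2c 4a) = 6a ← matches
m3: inner = H(5e 47 5e 46 59 46 f8 2c 59 87) = ec; tag = H(34 2d 34 2c 33 2c ec) = 0c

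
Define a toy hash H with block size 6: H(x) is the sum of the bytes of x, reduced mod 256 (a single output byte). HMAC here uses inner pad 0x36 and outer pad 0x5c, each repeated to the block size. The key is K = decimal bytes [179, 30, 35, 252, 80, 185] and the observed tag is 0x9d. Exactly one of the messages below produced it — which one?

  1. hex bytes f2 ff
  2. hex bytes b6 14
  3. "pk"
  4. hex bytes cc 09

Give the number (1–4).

Key decimal bytes [179, 30, 35, 252, 80, 185] = b3 1e 23 fc 50 b9 is exactly B = 6 bytes: K' = b3 1e 23 fc 50 b9.
K' ⊕ ipad = 85 28 15 ca 66 8f; K' ⊕ opad = ef 42 7f a0 0c e5.
m1: inner = H(85 28 15 ca 66 8f f2 ff) = 72; tag = H(ef 42 7f a0 0c e5 72) = b3
m2: inner = H(85 28 15 ca 66 8f b6 14) = 4b; tag = H(ef 42 7f a0 0c e5 4b) = 8c
m3: inner = H(85 28 15 ca 66 8f 70 6b) = 5c; tag = H(ef 42 7f a0 0c e5 5c) = 9d ← matches
m4: inner = H(85 28 15 ca 66 8f cc 09) = 56; tag = H(ef 42 7f a0 0c e5 56) = 97

3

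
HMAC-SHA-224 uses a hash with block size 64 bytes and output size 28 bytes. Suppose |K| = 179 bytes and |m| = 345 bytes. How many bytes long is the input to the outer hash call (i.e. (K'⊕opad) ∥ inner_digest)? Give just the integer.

92

Key is 179 > 64 bytes, so it is hashed to 28 bytes then zero-padded to 64: |K'| = 64.
Outer input = (K'⊕opad) ∥ H(inner) → 64 + 28 = 92 bytes.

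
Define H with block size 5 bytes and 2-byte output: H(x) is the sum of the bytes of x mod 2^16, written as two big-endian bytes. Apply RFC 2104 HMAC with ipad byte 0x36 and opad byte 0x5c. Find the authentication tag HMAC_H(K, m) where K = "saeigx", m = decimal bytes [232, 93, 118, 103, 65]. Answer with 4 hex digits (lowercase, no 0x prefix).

Key "saeigx" = 73 61 65 69 67 78 is 6 bytes > B = 5, so hash it first: H(key) = 02 81, then zero-pad to 5 bytes: K' = 02 81 00 00 00.
K' ⊕ ipad = 34 b7 36 36 36.  K' ⊕ opad = 5e dd 5c 5c 5c.
Inner input = (K'⊕ipad) ∥ m = 34 b7 36 36 36 ∥ e8 5d 76 67 41.
Inner hash: sum = 52+183+54+54+54+232+93+118+103+65 = 1008 → 03 f0.
Outer input = (K'⊕opad) ∥ inner = 5e dd 5c 5c 5c ∥ 03 f0.
Outer hash (tag): sum = 94+221+92+92+92+3+240 = 834 → 03 42.

0342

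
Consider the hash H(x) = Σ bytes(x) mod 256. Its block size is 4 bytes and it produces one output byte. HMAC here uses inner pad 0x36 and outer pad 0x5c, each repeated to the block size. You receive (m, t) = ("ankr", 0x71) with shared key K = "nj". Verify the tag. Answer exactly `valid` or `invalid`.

Key "nj" = 6e 6a is 2 bytes ≤ B = 4; zero-pad to 4 bytes: K' = 6e 6a 00 00.
K' ⊕ ipad = 58 5c 36 36; K' ⊕ opad = 32 36 5c 5c.
Inner hash: sum = 88+92+54+54+97+110+107+114 = 716; mod 256 = 204 → cc.
Outer hash (recomputed tag): sum = 50+54+92+92+204 = 492; mod 256 = 236 → ec.
Recomputed tag = ec; claimed = 71 → mismatch.

invalid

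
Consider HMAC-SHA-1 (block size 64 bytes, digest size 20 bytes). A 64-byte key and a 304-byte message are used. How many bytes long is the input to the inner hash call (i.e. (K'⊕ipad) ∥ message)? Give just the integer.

368

Key is 64 ≤ 64 bytes, zero-padded: |K'| = 64.
Inner input = (K'⊕ipad) ∥ m → 64 + 304 = 368 bytes.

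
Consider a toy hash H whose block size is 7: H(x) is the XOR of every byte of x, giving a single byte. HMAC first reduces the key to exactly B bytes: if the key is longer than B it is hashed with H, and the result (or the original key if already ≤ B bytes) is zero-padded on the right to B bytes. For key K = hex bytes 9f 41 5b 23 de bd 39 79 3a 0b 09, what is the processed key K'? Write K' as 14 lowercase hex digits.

bd000000000000

|K| = 11 > B = 7, so first hash the key.
H(K): XOR 9f⊕41⊕5b⊕23⊕de⊕bd⊕39⊕79⊕3a⊕0b⊕09 = bd.
Zero-pad H(K) = bd to 7 bytes: K' = bd 00 00 00 00 00 00.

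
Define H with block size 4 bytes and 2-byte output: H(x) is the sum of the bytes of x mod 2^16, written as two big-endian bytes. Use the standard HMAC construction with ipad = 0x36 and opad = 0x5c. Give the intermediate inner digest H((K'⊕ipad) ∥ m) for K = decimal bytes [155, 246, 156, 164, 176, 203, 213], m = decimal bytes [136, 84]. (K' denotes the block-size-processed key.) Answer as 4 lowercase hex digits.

Key decimal bytes [155, 246, 156, 164, 176, 203, 213] = 9b f6 9c a4 b0 cb d5 is 7 bytes > B = 4, so hash it first: H(key) = 05 21, then zero-pad to 4 bytes: K' = 05 21 00 00.
K' ⊕ ipad = 33 17 36 36.
Inner input = 33 17 36 36 ∥ 88 54.
Inner hash: sum = 51+23+54+54+136+84 = 402 → 01 92.

0192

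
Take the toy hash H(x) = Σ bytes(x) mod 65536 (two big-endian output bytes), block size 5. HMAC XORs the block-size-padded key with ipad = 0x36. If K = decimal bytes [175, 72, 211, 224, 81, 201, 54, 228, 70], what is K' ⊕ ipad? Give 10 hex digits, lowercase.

3312363636

Key decimal bytes [175, 72, 211, 224, 81, 201, 54, 228, 70] = af 48 d3 e0 51 c9 36 e4 46 is 9 bytes > B = 5, so hash it first: H(key) = 05 24, then zero-pad to 5 bytes: K' = 05 24 00 00 00.
XOR each byte with 0x36: 05⊕36=33, 24⊕36=12, 00⊕36=36, 00⊕36=36, 00⊕36=36.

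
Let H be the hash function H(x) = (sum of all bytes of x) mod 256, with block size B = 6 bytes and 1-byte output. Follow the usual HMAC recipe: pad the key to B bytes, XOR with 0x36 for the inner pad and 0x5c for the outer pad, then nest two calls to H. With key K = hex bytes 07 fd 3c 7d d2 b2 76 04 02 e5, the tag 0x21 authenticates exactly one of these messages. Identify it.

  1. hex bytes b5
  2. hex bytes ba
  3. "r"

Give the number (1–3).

1

Key hex bytes 07 fd 3c 7d d2 b2 76 04 02 e5 is 10 bytes > B = 6, so hash it first: H(key) = a2, then zero-pad to 6 bytes: K' = a2 00 00 00 00 00.
K' ⊕ ipad = 94 36 36 36 36 36; K' ⊕ opad = fe 5c 5c 5c 5c 5c.
m1: inner = H(94 36 36 36 36 36 b5) = 57; tag = H(fe 5c 5c 5c 5c 5c 57) = 21 ← matches
m2: inner = H(94 36 36 36 36 36 ba) = 5c; tag = H(fe 5c 5c 5c 5c 5c 5c) = 26
m3: inner = H(94 36 36 36 36 36 72) = 14; tag = H(fe 5c 5c 5c 5c 5c 14) = de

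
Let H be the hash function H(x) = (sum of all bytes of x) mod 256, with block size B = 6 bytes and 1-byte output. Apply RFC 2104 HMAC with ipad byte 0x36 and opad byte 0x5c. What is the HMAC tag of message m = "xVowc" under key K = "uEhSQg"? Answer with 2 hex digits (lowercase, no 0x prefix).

Key "uEhSQg" = 75 45 68 53 51 67 is exactly B = 6 bytes: K' = 75 45 68 53 51 67.
K' ⊕ ipad = 43 73 5e 65 67 51.  K' ⊕ opad = 29 19 34 0f 0d 3b.
Inner input = (K'⊕ipad) ∥ m = 43 73 5e 65 67 51 ∥ 78 56 6f 77 63.
Inner hash: sum = 67+115+94+101+103+81+120+86+111+119+99 = 1096; mod 256 = 72 → 48.
Outer input = (K'⊕opad) ∥ inner = 29 19 34 0f 0d 3b ∥ 48.
Outer hash (tag): sum = 41+25+52+15+13+59+72 = 277; mod 256 = 21 → 15.

15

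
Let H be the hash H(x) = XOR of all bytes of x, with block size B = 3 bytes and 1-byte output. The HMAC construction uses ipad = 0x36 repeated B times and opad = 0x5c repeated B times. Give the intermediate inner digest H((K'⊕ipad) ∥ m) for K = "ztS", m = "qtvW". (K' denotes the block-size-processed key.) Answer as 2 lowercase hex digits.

Key "ztS" = 7a 74 53 is exactly B = 3 bytes: K' = 7a 74 53.
K' ⊕ ipad = 4c 42 65.
Inner input = 4c 42 65 ∥ 71 74 76 57.
Inner hash: XOR 4c⊕42⊕65⊕71⊕74⊕76⊕57 = 4f.

4f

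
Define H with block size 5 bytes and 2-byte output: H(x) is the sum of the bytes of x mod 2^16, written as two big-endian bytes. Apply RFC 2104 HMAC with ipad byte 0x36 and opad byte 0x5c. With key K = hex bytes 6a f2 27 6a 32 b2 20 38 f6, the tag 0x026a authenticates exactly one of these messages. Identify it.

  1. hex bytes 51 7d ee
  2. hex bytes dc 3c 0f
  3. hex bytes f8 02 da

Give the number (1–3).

Key hex bytes 6a f2 27 6a 32 b2 20 38 f6 is 9 bytes > B = 5, so hash it first: H(key) = 04 1f, then zero-pad to 5 bytes: K' = 04 1f 00 00 00.
K' ⊕ ipad = 32 29 36 36 36; K' ⊕ opad = 58 43 5c 5c 5c.
m1: inner = H(32 29 36 36 36 51 7d ee) = 02 b9; tag = H(58 43 5c 5c 5c 02 b9) = 026a ← matches
m2: inner = H(32 29 36 36 36 dc 3c 0f) = 02 24; tag = H(58 43 5c 5c 5c 02 24) = 01d5
m3: inner = H(32 29 36 36 36 f8 02 da) = 02 d1; tag = H(58 43 5c 5c 5c 02 d1) = 0282

1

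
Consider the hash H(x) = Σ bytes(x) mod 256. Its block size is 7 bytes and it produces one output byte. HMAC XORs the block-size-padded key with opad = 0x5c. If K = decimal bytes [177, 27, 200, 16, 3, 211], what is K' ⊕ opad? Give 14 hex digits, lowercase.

Key decimal bytes [177, 27, 200, 16, 3, 211] = b1 1b c8 10 03 d3 is 6 bytes ≤ B = 7; zero-pad to 7 bytes: K' = b1 1b c8 10 03 d3 00.
XOR each byte with 0x5c: b1⊕5c=ed, 1b⊕5c=47, c8⊕5c=94, 10⊕5c=4c, 03⊕5c=5f, d3⊕5c=8f, 00⊕5c=5c.

ed47944c5f8f5c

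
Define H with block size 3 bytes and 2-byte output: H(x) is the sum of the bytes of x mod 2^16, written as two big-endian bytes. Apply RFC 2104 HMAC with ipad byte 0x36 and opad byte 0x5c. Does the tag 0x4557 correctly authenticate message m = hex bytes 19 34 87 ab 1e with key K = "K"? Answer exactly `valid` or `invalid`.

Key "K" = 4b is 1 byte ≤ B = 3; zero-pad to 3 bytes: K' = 4b 00 00.
K' ⊕ ipad = 7d 36 36; K' ⊕ opad = 17 5c 5c.
Inner hash: sum = 125+54+54+25+52+135+171+30 = 646 → 02 86.
Outer hash (recomputed tag): sum = 23+92+92+2+134 = 343 → 01 57.
Recomputed tag = 0157; claimed = 4557 → mismatch.

invalid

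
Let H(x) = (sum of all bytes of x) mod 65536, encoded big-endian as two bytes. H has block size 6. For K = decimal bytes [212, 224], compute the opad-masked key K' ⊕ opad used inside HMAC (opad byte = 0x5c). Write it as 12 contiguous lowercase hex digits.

Key decimal bytes [212, 224] = d4 e0 is 2 bytes ≤ B = 6; zero-pad to 6 bytes: K' = d4 e0 00 00 00 00.
XOR each byte with 0x5c: d4⊕5c=88, e0⊕5c=bc, 00⊕5c=5c, 00⊕5c=5c, 00⊕5c=5c, 00⊕5c=5c.

88bc5c5c5c5c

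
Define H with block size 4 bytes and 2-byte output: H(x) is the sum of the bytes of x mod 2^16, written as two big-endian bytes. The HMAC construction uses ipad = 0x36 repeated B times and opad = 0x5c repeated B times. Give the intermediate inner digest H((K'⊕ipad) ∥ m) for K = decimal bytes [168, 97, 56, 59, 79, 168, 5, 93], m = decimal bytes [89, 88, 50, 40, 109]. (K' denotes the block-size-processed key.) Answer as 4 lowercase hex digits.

02fb

Key decimal bytes [168, 97, 56, 59, 79, 168, 5, 93] = a8 61 38 3b 4f a8 05 5d is 8 bytes > B = 4, so hash it first: H(key) = 02 d5, then zero-pad to 4 bytes: K' = 02 d5 00 00.
K' ⊕ ipad = 34 e3 36 36.
Inner input = 34 e3 36 36 ∥ 59 58 32 28 6d.
Inner hash: sum = 52+227+54+54+89+88+50+40+109 = 763 → 02 fb.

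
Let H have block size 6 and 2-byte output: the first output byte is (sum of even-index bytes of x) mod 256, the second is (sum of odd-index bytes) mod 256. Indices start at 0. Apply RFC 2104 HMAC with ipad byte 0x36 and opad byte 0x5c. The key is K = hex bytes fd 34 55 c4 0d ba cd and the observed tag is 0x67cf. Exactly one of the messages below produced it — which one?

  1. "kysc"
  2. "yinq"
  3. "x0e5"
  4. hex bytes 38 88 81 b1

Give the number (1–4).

4

Key hex bytes fd 34 55 c4 0d ba cd is 7 bytes > B = 6, so hash it first: H(key) = 2c b2, then zero-pad to 6 bytes: K' = 2c b2 00 00 00 00.
K' ⊕ ipad = 1a 84 36 36 36 36; K' ⊕ opad = 70 ee 5c 5c 5c 5c.
m1: inner = H(1a 84 36 36 36 36 6b 79 73 63) = 64 cc; tag = H(70 ee 5c 5c 5c 5c 64 cc) = 8c72
m2: inner = H(1a 84 36 36 36 36 79 69 6e 71) = 6d ca; tag = H(70 ee 5c 5c 5c 5c 6d ca) = 9570
m3: inner = H(1a 84 36 36 36 36 78 30 65 35) = 63 55; tag = H(70 ee 5c 5c 5c 5c 63 55) = 8bfb
m4: inner = H(1a 84 36 36 36 36 38 88 81 b1) = 3f 29; tag = H(70 ee 5c 5c 5c 5c 3f 29) = 67cf ← matches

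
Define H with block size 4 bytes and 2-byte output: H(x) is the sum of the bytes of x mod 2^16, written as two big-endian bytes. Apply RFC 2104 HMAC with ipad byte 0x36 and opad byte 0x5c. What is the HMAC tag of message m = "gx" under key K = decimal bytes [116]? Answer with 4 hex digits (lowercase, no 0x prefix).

0200

Key decimal bytes [116] = 74 is 1 byte ≤ B = 4; zero-pad to 4 bytes: K' = 74 00 00 00.
K' ⊕ ipad = 42 36 36 36.  K' ⊕ opad = 28 5c 5c 5c.
Inner input = (K'⊕ipad) ∥ m = 42 36 36 36 ∥ 67 78.
Inner hash: sum = 66+54+54+54+103+120 = 451 → 01 c3.
Outer input = (K'⊕opad) ∥ inner = 28 5c 5c 5c ∥ 01 c3.
Outer hash (tag): sum = 40+92+92+92+1+195 = 512 → 02 00.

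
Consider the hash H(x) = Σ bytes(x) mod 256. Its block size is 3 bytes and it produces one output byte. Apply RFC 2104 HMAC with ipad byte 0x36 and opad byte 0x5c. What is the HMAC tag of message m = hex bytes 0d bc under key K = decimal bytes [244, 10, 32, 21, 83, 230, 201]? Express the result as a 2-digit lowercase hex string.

59

Key decimal bytes [244, 10, 32, 21, 83, 230, 201] = f4 0a 20 15 53 e6 c9 is 7 bytes > B = 3, so hash it first: H(key) = 35, then zero-pad to 3 bytes: K' = 35 00 00.
K' ⊕ ipad = 03 36 36.  K' ⊕ opad = 69 5c 5c.
Inner input = (K'⊕ipad) ∥ m = 03 36 36 ∥ 0d bc.
Inner hash: sum = 3+54+54+13+188 = 312; mod 256 = 56 → 38.
Outer input = (K'⊕opad) ∥ inner = 69 5c 5c ∥ 38.
Outer hash (tag): sum = 105+92+92+56 = 345; mod 256 = 89 → 59.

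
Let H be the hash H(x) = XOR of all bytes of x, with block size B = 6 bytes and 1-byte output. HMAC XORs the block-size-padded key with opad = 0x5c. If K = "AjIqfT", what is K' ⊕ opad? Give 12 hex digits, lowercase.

Key "AjIqfT" = 41 6a 49 71 66 54 is exactly B = 6 bytes: K' = 41 6a 49 71 66 54.
XOR each byte with 0x5c: 41⊕5c=1d, 6a⊕5c=36, 49⊕5c=15, 71⊕5c=2d, 66⊕5c=3a, 54⊕5c=08.

1d36152d3a08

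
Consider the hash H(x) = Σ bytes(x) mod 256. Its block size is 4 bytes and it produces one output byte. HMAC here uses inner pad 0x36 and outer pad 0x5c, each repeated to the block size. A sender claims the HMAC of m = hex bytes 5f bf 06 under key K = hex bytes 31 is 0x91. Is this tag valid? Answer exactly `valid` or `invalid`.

invalid

Key hex bytes 31 is 1 byte ≤ B = 4; zero-pad to 4 bytes: K' = 31 00 00 00.
K' ⊕ ipad = 07 36 36 36; K' ⊕ opad = 6d 5c 5c 5c.
Inner hash: sum = 7+54+54+54+95+191+6 = 461; mod 256 = 205 → cd.
Outer hash (recomputed tag): sum = 109+92+92+92+205 = 590; mod 256 = 78 → 4e.
Recomputed tag = 4e; claimed = 91 → mismatch.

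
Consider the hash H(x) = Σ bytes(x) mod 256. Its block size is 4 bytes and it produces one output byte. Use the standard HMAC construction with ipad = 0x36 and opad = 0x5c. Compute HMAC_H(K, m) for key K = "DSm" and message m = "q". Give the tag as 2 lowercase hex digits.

Key "DSm" = 44 53 6d is 3 bytes ≤ B = 4; zero-pad to 4 bytes: K' = 44 53 6d 00.
K' ⊕ ipad = 72 65 5b 36.  K' ⊕ opad = 18 0f 31 5c.
Inner input = (K'⊕ipad) ∥ m = 72 65 5b 36 ∥ 71.
Inner hash: sum = 114+101+91+54+113 = 473; mod 256 = 217 → d9.
Outer input = (K'⊕opad) ∥ inner = 18 0f 31 5c ∥ d9.
Outer hash (tag): sum = 24+15+49+92+217 = 397; mod 256 = 141 → 8d.

8d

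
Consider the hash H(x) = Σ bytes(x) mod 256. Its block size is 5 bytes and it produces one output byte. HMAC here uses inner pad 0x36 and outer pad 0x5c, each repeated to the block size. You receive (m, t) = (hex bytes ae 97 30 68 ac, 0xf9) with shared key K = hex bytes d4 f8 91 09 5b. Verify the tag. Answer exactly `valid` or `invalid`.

invalid

Key hex bytes d4 f8 91 09 5b is exactly B = 5 bytes: K' = d4 f8 91 09 5b.
K' ⊕ ipad = e2 ce a7 3f 6d; K' ⊕ opad = 88 a4 cd 55 07.
Inner hash: sum = 226+206+167+63+109+174+151+48+104+172 = 1420; mod 256 = 140 → 8c.
Outer hash (recomputed tag): sum = 136+164+205+85+7+140 = 737; mod 256 = 225 → e1.
Recomputed tag = e1; claimed = f9 → mismatch.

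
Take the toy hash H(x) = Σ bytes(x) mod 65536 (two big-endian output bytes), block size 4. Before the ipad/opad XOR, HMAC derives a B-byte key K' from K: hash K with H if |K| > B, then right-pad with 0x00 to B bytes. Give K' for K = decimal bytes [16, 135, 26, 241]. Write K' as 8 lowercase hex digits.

Key decimal bytes [16, 135, 26, 241] = 10 87 1a f1 is exactly B = 4 bytes: K' = 10 87 1a f1.

10871af1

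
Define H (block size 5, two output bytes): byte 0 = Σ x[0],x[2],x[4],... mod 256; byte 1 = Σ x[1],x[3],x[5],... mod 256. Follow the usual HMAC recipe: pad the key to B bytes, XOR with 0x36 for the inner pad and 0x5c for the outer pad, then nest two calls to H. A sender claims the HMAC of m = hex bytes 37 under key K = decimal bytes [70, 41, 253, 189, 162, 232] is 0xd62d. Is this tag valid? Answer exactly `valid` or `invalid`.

Key decimal bytes [70, 41, 253, 189, 162, 232] = 46 29 fd bd a2 e8 is 6 bytes > B = 5, so hash it first: H(key) = e5 ce, then zero-pad to 5 bytes: K' = e5 ce 00 00 00.
K' ⊕ ipad = d3 f8 36 36 36; K' ⊕ opad = b9 92 5c 5c 5c.
Inner hash: even-index sum = 319 mod 256 = 63; odd-index sum = 357 mod 256 = 101 → 3f 65.
Outer hash (recomputed tag): even-index sum = 470 mod 256 = 214; odd-index sum = 301 mod 256 = 45 → d6 2d.
Recomputed tag = d62d; claimed = d62d → match.

valid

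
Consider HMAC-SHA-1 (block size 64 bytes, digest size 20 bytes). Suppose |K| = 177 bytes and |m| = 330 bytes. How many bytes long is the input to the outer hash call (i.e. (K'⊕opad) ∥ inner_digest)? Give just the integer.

Key is 177 > 64 bytes, so it is hashed to 20 bytes then zero-padded to 64: |K'| = 64.
Outer input = (K'⊕opad) ∥ H(inner) → 64 + 20 = 84 bytes.

84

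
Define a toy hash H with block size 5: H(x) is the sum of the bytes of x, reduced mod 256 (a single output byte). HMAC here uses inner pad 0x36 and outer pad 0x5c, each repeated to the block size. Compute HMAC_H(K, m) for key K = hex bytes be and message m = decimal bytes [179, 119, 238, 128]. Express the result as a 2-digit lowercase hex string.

Key hex bytes be is 1 byte ≤ B = 5; zero-pad to 5 bytes: K' = be 00 00 00 00.
K' ⊕ ipad = 88 36 36 36 36.  K' ⊕ opad = e2 5c 5c 5c 5c.
Inner input = (K'⊕ipad) ∥ m = 88 36 36 36 36 ∥ b3 77 ee 80.
Inner hash: sum = 136+54+54+54+54+179+119+238+128 = 1016; mod 256 = 248 → f8.
Outer input = (K'⊕opad) ∥ inner = e2 5c 5c 5c 5c ∥ f8.
Outer hash (tag): sum = 226+92+92+92+92+248 = 842; mod 256 = 74 → 4a.

4a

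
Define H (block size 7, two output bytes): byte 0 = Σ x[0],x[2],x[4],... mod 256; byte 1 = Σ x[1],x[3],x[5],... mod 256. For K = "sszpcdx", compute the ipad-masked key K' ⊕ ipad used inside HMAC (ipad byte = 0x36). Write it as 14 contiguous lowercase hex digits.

Key "sszpcdx" = 73 73 7a 70 63 64 78 is exactly B = 7 bytes: K' = 73 73 7a 70 63 64 78.
XOR each byte with 0x36: 73⊕36=45, 73⊕36=45, 7a⊕36=4c, 70⊕36=46, 63⊕36=55, 64⊕36=52, 78⊕36=4e.

45454c4655524e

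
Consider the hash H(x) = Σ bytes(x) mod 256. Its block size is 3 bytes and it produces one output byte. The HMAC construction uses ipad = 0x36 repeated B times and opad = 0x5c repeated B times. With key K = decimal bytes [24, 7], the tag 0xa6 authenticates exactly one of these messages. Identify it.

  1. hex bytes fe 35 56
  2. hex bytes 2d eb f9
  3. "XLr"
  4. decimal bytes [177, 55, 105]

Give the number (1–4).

Key decimal bytes [24, 7] = 18 07 is 2 bytes ≤ B = 3; zero-pad to 3 bytes: K' = 18 07 00.
K' ⊕ ipad = 2e 31 36; K' ⊕ opad = 44 5b 5c.
m1: inner = H(2e 31 36 fe 35 56) = 1e; tag = H(44 5b 5c 1e) = 19
m2: inner = H(2e 31 36 2d eb f9) = a6; tag = H(44 5b 5c a6) = a1
m3: inner = H(2e 31 36 58 4c 72) = ab; tag = H(44 5b 5c ab) = a6 ← matches
m4: inner = H(2e 31 36 b1 37 69) = e6; tag = H(44 5b 5c e6) = e1

3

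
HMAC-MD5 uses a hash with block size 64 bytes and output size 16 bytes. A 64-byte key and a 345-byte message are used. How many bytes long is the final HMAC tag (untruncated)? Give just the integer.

The tag is one MD5 digest: 16 bytes.

16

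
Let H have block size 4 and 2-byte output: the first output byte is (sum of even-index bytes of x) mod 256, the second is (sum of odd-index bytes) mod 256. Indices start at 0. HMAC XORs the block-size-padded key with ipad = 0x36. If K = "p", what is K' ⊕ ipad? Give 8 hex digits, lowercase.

46363636

Key "p" = 70 is 1 byte ≤ B = 4; zero-pad to 4 bytes: K' = 70 00 00 00.
XOR each byte with 0x36: 70⊕36=46, 00⊕36=36, 00⊕36=36, 00⊕36=36.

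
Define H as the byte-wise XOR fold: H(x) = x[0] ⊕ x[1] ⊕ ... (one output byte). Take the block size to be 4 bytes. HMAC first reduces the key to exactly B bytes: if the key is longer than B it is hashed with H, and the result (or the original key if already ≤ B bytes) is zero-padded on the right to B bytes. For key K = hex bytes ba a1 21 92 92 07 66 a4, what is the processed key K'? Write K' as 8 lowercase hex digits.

|K| = 8 > B = 4, so first hash the key.
H(K): XOR ba⊕a1⊕21⊕92⊕92⊕07⊕66⊕a4 = ff.
Zero-pad H(K) = ff to 4 bytes: K' = ff 00 00 00.

ff000000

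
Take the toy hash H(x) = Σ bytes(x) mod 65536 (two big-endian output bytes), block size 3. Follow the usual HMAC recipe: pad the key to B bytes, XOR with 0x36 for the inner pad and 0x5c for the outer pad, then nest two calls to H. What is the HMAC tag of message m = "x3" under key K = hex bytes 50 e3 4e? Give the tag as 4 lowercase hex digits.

013d

Key hex bytes 50 e3 4e is exactly B = 3 bytes: K' = 50 e3 4e.
K' ⊕ ipad = 66 d5 78.  K' ⊕ opad = 0c bf 12.
Inner input = (K'⊕ipad) ∥ m = 66 d5 78 ∥ 78 33.
Inner hash: sum = 102+213+120+120+51 = 606 → 02 5e.
Outer input = (K'⊕opad) ∥ inner = 0c bf 12 ∥ 02 5e.
Outer hash (tag): sum = 12+191+18+2+94 = 317 → 01 3d.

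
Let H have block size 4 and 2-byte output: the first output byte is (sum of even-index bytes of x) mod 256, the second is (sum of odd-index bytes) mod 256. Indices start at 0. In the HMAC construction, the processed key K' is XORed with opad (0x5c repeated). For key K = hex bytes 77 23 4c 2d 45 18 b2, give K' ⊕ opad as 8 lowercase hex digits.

e6345c5c

Key hex bytes 77 23 4c 2d 45 18 b2 is 7 bytes > B = 4, so hash it first: H(key) = ba 68, then zero-pad to 4 bytes: K' = ba 68 00 00.
XOR each byte with 0x5c: ba⊕5c=e6, 68⊕5c=34, 00⊕5c=5c, 00⊕5c=5c.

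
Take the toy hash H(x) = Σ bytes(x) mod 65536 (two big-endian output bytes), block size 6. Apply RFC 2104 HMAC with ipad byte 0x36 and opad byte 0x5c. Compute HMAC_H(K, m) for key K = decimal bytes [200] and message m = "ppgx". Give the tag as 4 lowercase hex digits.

032e

Key decimal bytes [200] = c8 is 1 byte ≤ B = 6; zero-pad to 6 bytes: K' = c8 00 00 00 00 00.
K' ⊕ ipad = fe 36 36 36 36 36.  K' ⊕ opad = 94 5c 5c 5c 5c 5c.
Inner input = (K'⊕ipad) ∥ m = fe 36 36 36 36 36 ∥ 70 70 67 78.
Inner hash: sum = 254+54+54+54+54+54+112+112+103+120 = 971 → 03 cb.
Outer input = (K'⊕opad) ∥ inner = 94 5c 5c 5c 5c 5c ∥ 03 cb.
Outer hash (tag): sum = 148+92+92+92+92+92+3+203 = 814 → 03 2e.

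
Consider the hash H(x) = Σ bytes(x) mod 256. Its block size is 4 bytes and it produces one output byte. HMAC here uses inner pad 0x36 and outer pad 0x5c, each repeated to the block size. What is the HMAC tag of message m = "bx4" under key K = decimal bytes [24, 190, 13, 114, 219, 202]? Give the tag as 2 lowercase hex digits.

Key decimal bytes [24, 190, 13, 114, 219, 202] = 18 be 0d 72 db ca is 6 bytes > B = 4, so hash it first: H(key) = fa, then zero-pad to 4 bytes: K' = fa 00 00 00.
K' ⊕ ipad = cc 36 36 36.  K' ⊕ opad = a6 5c 5c 5c.
Inner input = (K'⊕ipad) ∥ m = cc 36 36 36 ∥ 62 78 34.
Inner hash: sum = 204+54+54+54+98+120+52 = 636; mod 256 = 124 → 7c.
Outer input = (K'⊕opad) ∥ inner = a6 5c 5c 5c ∥ 7c.
Outer hash (tag): sum = 166+92+92+92+124 = 566; mod 256 = 54 → 36.

36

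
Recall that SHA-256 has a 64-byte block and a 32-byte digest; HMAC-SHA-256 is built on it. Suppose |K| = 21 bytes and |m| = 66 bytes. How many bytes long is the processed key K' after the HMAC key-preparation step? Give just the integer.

Key is 21 ≤ 64 bytes, zero-padded: |K'| = 64.

64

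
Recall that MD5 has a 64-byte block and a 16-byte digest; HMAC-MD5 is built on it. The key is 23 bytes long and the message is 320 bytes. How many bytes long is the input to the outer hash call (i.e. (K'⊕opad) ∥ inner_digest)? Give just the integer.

Key is 23 ≤ 64 bytes, zero-padded: |K'| = 64.
Outer input = (K'⊕opad) ∥ H(inner) → 64 + 16 = 80 bytes.

80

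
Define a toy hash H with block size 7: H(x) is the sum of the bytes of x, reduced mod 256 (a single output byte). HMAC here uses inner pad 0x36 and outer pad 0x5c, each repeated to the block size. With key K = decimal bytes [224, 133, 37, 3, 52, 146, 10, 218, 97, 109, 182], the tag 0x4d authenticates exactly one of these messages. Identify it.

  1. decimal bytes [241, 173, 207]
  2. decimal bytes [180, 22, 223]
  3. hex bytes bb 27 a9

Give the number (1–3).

Key decimal bytes [224, 133, 37, 3, 52, 146, 10, 218, 97, 109, 182] = e0 85 25 03 34 92 0a da 61 6d b6 is 11 bytes > B = 7, so hash it first: H(key) = bb, then zero-pad to 7 bytes: K' = bb 00 00 00 00 00 00.
K' ⊕ ipad = 8d 36 36 36 36 36 36; K' ⊕ opad = e7 5c 5c 5c 5c 5c 5c.
m1: inner = H(8d 36 36 36 36 36 36 f1 ad cf) = 3e; tag = H(e7 5c 5c 5c 5c 5c 5c 3e) = 4d ← matches
m2: inner = H(8d 36 36 36 36 36 36 b4 16 df) = 7a; tag = H(e7 5c 5c 5c 5c 5c 5c 7a) = 89
m3: inner = H(8d 36 36 36 36 36 36 bb 27 a9) = 5c; tag = H(e7 5c 5c 5c 5c 5c 5c 5c) = 6b

1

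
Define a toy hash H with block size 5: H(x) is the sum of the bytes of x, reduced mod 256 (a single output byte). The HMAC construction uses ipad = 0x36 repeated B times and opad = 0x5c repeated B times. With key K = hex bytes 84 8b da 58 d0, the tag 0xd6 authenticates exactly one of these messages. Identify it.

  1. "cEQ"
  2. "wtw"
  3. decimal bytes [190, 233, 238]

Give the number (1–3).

Key hex bytes 84 8b da 58 d0 is exactly B = 5 bytes: K' = 84 8b da 58 d0.
K' ⊕ ipad = b2 bd ec 6e e6; K' ⊕ opad = d8 d7 86 04 8c.
m1: inner = H(b2 bd ec 6e e6 63 45 51) = a8; tag = H(d8 d7 86 04 8c a8) = 6d
m2: inner = H(b2 bd ec 6e e6 77 74 77) = 11; tag = H(d8 d7 86 04 8c 11) = d6 ← matches
m3: inner = H(b2 bd ec 6e e6 be e9 ee) = 44; tag = H(d8 d7 86 04 8c 44) = 09

2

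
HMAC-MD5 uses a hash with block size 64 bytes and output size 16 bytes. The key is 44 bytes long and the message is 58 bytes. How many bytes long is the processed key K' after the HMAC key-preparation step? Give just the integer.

Key is 44 ≤ 64 bytes, zero-padded: |K'| = 64.

64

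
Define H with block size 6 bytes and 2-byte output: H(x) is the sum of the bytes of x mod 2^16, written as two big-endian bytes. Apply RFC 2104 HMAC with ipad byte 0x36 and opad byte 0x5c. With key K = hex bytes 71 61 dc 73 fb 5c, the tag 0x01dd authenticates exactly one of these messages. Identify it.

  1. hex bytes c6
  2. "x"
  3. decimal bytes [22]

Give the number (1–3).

3

Key hex bytes 71 61 dc 73 fb 5c is exactly B = 6 bytes: K' = 71 61 dc 73 fb 5c.
K' ⊕ ipad = 47 57 ea 45 cd 6a; K' ⊕ opad = 2d 3d 80 2f a7 00.
m1: inner = H(47 57 ea 45 cd 6a c6) = 03 ca; tag = H(2d 3d 80 2f a7 00 03 ca) = 028d
m2: inner = H(47 57 ea 45 cd 6a 78) = 03 7c; tag = H(2d 3d 80 2f a7 00 03 7c) = 023f
m3: inner = H(47 57 ea 45 cd 6a 16) = 03 1a; tag = H(2d 3d 80 2f a7 00 03 1a) = 01dd ← matches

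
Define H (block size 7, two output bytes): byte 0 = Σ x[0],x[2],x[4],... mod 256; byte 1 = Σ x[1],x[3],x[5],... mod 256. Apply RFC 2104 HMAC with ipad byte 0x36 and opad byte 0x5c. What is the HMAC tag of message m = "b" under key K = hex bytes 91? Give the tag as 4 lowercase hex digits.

e55d

Key hex bytes 91 is 1 byte ≤ B = 7; zero-pad to 7 bytes: K' = 91 00 00 00 00 00 00.
K' ⊕ ipad = a7 36 36 36 36 36 36.  K' ⊕ opad = cd 5c 5c 5c 5c 5c 5c.
Inner input = (K'⊕ipad) ∥ m = a7 36 36 36 36 36 36 ∥ 62.
Inner hash: even-index sum = 329 mod 256 = 73; odd-index sum = 260 mod 256 = 4 → 49 04.
Outer input = (K'⊕opad) ∥ inner = cd 5c 5c 5c 5c 5c 5c ∥ 49 04.
Outer hash (tag): even-index sum = 485 mod 256 = 229; odd-index sum = 349 mod 256 = 93 → e5 5d.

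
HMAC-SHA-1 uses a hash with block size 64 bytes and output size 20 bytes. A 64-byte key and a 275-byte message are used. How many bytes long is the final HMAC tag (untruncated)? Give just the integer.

The tag is one SHA-1 digest: 20 bytes.

20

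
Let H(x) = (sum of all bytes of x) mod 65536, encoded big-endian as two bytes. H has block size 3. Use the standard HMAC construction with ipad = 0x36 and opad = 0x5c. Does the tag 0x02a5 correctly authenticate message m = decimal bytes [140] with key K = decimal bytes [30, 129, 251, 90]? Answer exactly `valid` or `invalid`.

Key decimal bytes [30, 129, 251, 90] = 1e 81 fb 5a is 4 bytes > B = 3, so hash it first: H(key) = 01 f4, then zero-pad to 3 bytes: K' = 01 f4 00.
K' ⊕ ipad = 37 c2 36; K' ⊕ opad = 5d a8 5c.
Inner hash: sum = 55+194+54+140 = 443 → 01 bb.
Outer hash (recomputed tag): sum = 93+168+92+1+187 = 541 → 02 1d.
Recomputed tag = 021d; claimed = 02a5 → mismatch.

invalid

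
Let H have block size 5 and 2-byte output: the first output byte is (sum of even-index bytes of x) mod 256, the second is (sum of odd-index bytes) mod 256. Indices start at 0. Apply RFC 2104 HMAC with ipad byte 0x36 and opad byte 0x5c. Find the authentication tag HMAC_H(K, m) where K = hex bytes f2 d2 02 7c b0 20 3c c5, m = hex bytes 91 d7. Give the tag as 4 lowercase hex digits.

40e4

Key hex bytes f2 d2 02 7c b0 20 3c c5 is 8 bytes > B = 5, so hash it first: H(key) = e0 33, then zero-pad to 5 bytes: K' = e0 33 00 00 00.
K' ⊕ ipad = d6 05 36 36 36.  K' ⊕ opad = bc 6f 5c 5c 5c.
Inner input = (K'⊕ipad) ∥ m = d6 05 36 36 36 ∥ 91 d7.
Inner hash: even-index sum = 537 mod 256 = 25; odd-index sum = 204 mod 256 = 204 → 19 cc.
Outer input = (K'⊕opad) ∥ inner = bc 6f 5c 5c 5c ∥ 19 cc.
Outer hash (tag): even-index sum = 576 mod 256 = 64; odd-index sum = 228 mod 256 = 228 → 40 e4.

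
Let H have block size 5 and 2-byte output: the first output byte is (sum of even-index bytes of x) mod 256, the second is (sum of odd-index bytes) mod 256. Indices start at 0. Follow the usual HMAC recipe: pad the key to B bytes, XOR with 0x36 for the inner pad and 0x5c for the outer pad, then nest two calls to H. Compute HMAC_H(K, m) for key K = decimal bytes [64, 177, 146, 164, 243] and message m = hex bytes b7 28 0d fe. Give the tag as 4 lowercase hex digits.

76ea

Key decimal bytes [64, 177, 146, 164, 243] = 40 b1 92 a4 f3 is exactly B = 5 bytes: K' = 40 b1 92 a4 f3.
K' ⊕ ipad = 76 87 a4 92 c5.  K' ⊕ opad = 1c ed ce f8 af.
Inner input = (K'⊕ipad) ∥ m = 76 87 a4 92 c5 ∥ b7 28 0d fe.
Inner hash: even-index sum = 773 mod 256 = 5; odd-index sum = 477 mod 256 = 221 → 05 dd.
Outer input = (K'⊕opad) ∥ inner = 1c ed ce f8 af ∥ 05 dd.
Outer hash (tag): even-index sum = 630 mod 256 = 118; odd-index sum = 490 mod 256 = 234 → 76 ea.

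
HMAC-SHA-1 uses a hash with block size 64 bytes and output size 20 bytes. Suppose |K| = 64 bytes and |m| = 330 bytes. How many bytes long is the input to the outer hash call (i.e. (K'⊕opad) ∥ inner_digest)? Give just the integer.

Key is 64 ≤ 64 bytes, zero-padded: |K'| = 64.
Outer input = (K'⊕opad) ∥ H(inner) → 64 + 20 = 84 bytes.

84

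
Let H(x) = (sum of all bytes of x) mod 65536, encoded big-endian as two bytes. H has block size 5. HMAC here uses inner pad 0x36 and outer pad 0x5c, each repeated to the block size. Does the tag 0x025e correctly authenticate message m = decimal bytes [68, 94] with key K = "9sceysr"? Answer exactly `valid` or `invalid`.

Key "9sceysr" = 39 73 63 65 79 73 72 is 7 bytes > B = 5, so hash it first: H(key) = 02 d2, then zero-pad to 5 bytes: K' = 02 d2 00 00 00.
K' ⊕ ipad = 34 e4 36 36 36; K' ⊕ opad = 5e 8e 5c 5c 5c.
Inner hash: sum = 52+228+54+54+54+68+94 = 604 → 02 5c.
Outer hash (recomputed tag): sum = 94+142+92+92+92+2+92 = 606 → 02 5e.
Recomputed tag = 025e; claimed = 025e → match.

valid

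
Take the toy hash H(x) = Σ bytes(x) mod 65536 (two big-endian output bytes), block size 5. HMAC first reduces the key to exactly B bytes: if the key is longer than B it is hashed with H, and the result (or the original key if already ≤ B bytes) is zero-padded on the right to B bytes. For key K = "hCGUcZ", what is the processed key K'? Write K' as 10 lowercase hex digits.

|K| = 6 > B = 5, so first hash the key.
H(K): sum = 104+67+71+85+99+90 = 516 → 02 04.
Zero-pad H(K) = 02 04 to 5 bytes: K' = 02 04 00 00 00.

0204000000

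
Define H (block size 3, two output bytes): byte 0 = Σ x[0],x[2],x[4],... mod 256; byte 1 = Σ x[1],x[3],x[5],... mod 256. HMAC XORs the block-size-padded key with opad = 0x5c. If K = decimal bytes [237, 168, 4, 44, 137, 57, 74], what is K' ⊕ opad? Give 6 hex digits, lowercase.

98515c

Key decimal bytes [237, 168, 4, 44, 137, 57, 74] = ed a8 04 2c 89 39 4a is 7 bytes > B = 3, so hash it first: H(key) = c4 0d, then zero-pad to 3 bytes: K' = c4 0d 00.
XOR each byte with 0x5c: c4⊕5c=98, 0d⊕5c=51, 00⊕5c=5c.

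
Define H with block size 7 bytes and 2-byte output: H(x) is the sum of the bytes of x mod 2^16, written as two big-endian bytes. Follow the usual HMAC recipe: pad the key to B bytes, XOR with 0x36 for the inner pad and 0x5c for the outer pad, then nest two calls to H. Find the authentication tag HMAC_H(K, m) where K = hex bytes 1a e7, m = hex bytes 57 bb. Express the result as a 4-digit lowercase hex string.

Key hex bytes 1a e7 is 2 bytes ≤ B = 7; zero-pad to 7 bytes: K' = 1a e7 00 00 00 00 00.
K' ⊕ ipad = 2c d1 36 36 36 36 36.  K' ⊕ opad = 46 bb 5c 5c 5c 5c 5c.
Inner input = (K'⊕ipad) ∥ m = 2c d1 36 36 36 36 36 ∥ 57 bb.
Inner hash: sum = 44+209+54+54+54+54+54+87+187 = 797 → 03 1d.
Outer input = (K'⊕opad) ∥ inner = 46 bb 5c 5c 5c 5c 5c ∥ 03 1d.
Outer hash (tag): sum = 70+187+92+92+92+92+92+3+29 = 749 → 02 ed.

02ed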